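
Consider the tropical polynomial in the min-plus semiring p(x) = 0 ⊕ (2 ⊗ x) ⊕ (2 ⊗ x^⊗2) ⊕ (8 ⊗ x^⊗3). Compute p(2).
p(2) = 0

A tropical monomial a ⊗ x^⊗i evaluates to a + i · x. Evaluating each term at x = 2:
  Term 0 contributes 0 + 0 · 2 = 0
  Term 1 contributes 2 + 1 · 2 = 4
  Term 2 contributes 2 + 2 · 2 = 6
  Term 3 contributes 8 + 3 · 2 = 14
p(2) = ⊕ of these = min[0, 4, 6, 14] = 0.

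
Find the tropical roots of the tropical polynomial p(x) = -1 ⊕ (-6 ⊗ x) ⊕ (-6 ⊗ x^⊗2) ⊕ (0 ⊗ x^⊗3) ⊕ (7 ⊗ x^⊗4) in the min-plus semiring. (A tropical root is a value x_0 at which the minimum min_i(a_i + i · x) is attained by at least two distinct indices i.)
Roots: {-7, -6, 0, 5}

Each tropical root is a break point of the lower envelope of the lines y = a_i + i · x (there are 5 lines, with slopes 0, 1, ..., 4). Only the lines that attain the minimum somewhere contribute to roots; other lines are dominated. Here the surviving (envelope) indices are i = 4, i = 3, i = 2, i = 1, i = 0.
Intersections between consecutive envelope lines give the roots: for adjacent envelope indices i < j the intersection is x = (a_i − a_j) / (j − i). Reading off the sorted break points: {-7, -6, 0, 5}.
Verification: at each break x_0, at least two indices attain the minimum of min_i(a_i + i · x_0).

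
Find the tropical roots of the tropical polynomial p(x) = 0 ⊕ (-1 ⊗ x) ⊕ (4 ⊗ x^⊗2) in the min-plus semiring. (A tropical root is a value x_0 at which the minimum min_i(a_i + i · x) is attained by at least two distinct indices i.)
Roots: {-5, 1}

Each tropical root is a break point of the lower envelope of the lines y = a_i + i · x (there are 3 lines, with slopes 0, 1, ..., 2). Only the lines that attain the minimum somewhere contribute to roots; other lines are dominated. Here the surviving (envelope) indices are i = 2, i = 1, i = 0.
Intersections between consecutive envelope lines give the roots: for adjacent envelope indices i < j the intersection is x = (a_i − a_j) / (j − i). Reading off the sorted break points: {-5, 1}.
Verification: at each break x_0, at least two indices attain the minimum of min_i(a_i + i · x_0).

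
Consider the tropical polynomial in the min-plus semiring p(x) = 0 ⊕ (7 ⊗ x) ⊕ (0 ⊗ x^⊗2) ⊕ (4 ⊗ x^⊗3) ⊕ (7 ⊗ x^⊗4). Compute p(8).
p(8) = 0

A tropical monomial a ⊗ x^⊗i evaluates to a + i · x. Evaluating each term at x = 8:
  Term 0 contributes 0 + 0 · 8 = 0
  Term 1 contributes 7 + 1 · 8 = 15
  Term 2 contributes 0 + 2 · 8 = 16
  Term 3 contributes 4 + 3 · 8 = 28
  Term 4 contributes 7 + 4 · 8 = 39
p(8) = ⊕ of these = min[0, 15, 16, 28, 39] = 0.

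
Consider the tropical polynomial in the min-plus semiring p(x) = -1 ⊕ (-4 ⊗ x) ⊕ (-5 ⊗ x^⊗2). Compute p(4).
p(4) = -1

A tropical monomial a ⊗ x^⊗i evaluates to a + i · x. Evaluating each term at x = 4:
  Term 0 contributes -1 + 0 · 4 = -1
  Term 1 contributes -4 + 1 · 4 = 0
  Term 2 contributes -5 + 2 · 4 = 3
p(4) = ⊕ of these = min[-1, 0, 3] = -1.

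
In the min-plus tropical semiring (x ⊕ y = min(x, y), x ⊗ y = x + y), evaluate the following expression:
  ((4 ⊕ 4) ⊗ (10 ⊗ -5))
((4 ⊕ 4) ⊗ (10 ⊗ -5)) = 9

Expand innermost to outermost. Recall ⊕ takes the minimum of its arguments and ⊗ takes their sum. Working out the expression ((4 ⊕ 4) ⊗ (10 ⊗ -5)) gives 9.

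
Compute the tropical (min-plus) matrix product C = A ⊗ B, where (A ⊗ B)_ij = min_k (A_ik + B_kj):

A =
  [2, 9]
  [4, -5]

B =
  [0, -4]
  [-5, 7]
A ⊗ B =
  [2, -2]
  [-10, 0]

Apply the min-plus product entry-by-entry:
  C[0][0] = min over k of (A[0][0] + B[0][0] = 2 + 0 = 2, A[0][1] + B[1][0] = 9 + -5 = 4) = 2 (attained at k = 0)
  C[0][1] = min over k of (A[0][0] + B[0][1] = 2 + -4 = -2, A[0][1] + B[1][1] = 9 + 7 = 16) = -2 (attained at k = 0)
  C[1][0] = min over k of (A[1][0] + B[0][0] = 4 + 0 = 4, A[1][1] + B[1][0] = -5 + -5 = -10) = -10 (attained at k = 1)
  C[1][1] = min over k of (A[1][0] + B[0][1] = 4 + -4 = 0, A[1][1] + B[1][1] = -5 + 7 = 2) = 0 (attained at k = 0)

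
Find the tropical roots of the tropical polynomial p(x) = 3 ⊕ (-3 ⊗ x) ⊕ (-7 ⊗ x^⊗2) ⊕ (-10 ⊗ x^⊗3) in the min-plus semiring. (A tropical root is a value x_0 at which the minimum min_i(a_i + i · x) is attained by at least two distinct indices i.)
Roots: {3, 4, 6}

Each tropical root is a break point of the lower envelope of the lines y = a_i + i · x (there are 4 lines, with slopes 0, 1, ..., 3). Only the lines that attain the minimum somewhere contribute to roots; other lines are dominated. Here the surviving (envelope) indices are i = 3, i = 2, i = 1, i = 0.
Intersections between consecutive envelope lines give the roots: for adjacent envelope indices i < j the intersection is x = (a_i − a_j) / (j − i). Reading off the sorted break points: {3, 4, 6}.
Verification: at each break x_0, at least two indices attain the minimum of min_i(a_i + i · x_0).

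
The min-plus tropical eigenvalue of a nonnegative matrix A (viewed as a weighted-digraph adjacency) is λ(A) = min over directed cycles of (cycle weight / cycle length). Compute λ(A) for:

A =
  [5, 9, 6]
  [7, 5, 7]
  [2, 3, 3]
λ(A) = 3

Enumerate directed cycles and compute their means (weight / length). Sample:
  cycle 0 → 0: weight = 5, length = 1, mean = 5/1 ≈ 5.000
  cycle 1 → 1: weight = 5, length = 1, mean = 5/1 ≈ 5.000
  cycle 2 → 2: weight = 3, length = 1, mean = 3/1 ≈ 3.000
  cycle 0 → 1 → 0: weight = 16, length = 2, mean = 16/2 ≈ 8.000
  cycle 0 → 2 → 0: weight = 8, length = 2, mean = 8/2 ≈ 4.000
  cycle 1 → 0 → 1: weight = 16, length = 2, mean = 16/2 ≈ 8.000
Minimum mean = 3.000, attained e.g. along the cycle 2 → 2 with weight 3 and length 1. So λ(A) = 3/1 = 3.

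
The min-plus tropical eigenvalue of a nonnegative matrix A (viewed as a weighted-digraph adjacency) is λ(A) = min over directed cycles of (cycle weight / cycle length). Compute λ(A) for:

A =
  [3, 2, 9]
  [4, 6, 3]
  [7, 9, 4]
λ(A) = 3

Enumerate directed cycles and compute their means (weight / length). Sample:
  cycle 0 → 0: weight = 3, length = 1, mean = 3/1 ≈ 3.000
  cycle 1 → 1: weight = 6, length = 1, mean = 6/1 ≈ 6.000
  cycle 2 → 2: weight = 4, length = 1, mean = 4/1 ≈ 4.000
  cycle 0 → 1 → 0: weight = 6, length = 2, mean = 6/2 ≈ 3.000
  cycle 0 → 2 → 0: weight = 16, length = 2, mean = 16/2 ≈ 8.000
  cycle 1 → 0 → 1: weight = 6, length = 2, mean = 6/2 ≈ 3.000
Minimum mean = 3.000, attained e.g. along the cycle 0 → 0 with weight 3 and length 1. So λ(A) = 3/1 = 3.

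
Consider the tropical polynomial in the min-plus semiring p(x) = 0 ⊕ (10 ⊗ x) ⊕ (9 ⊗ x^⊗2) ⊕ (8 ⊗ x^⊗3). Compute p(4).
p(4) = 0

A tropical monomial a ⊗ x^⊗i evaluates to a + i · x. Evaluating each term at x = 4:
  Term 0 contributes 0 + 0 · 4 = 0
  Term 1 contributes 10 + 1 · 4 = 14
  Term 2 contributes 9 + 2 · 4 = 17
  Term 3 contributes 8 + 3 · 4 = 20
p(4) = ⊕ of these = min[0, 14, 17, 20] = 0.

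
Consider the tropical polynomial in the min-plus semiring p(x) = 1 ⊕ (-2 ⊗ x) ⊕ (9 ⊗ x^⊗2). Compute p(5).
p(5) = 1

A tropical monomial a ⊗ x^⊗i evaluates to a + i · x. Evaluating each term at x = 5:
  Term 0 contributes 1 + 0 · 5 = 1
  Term 1 contributes -2 + 1 · 5 = 3
  Term 2 contributes 9 + 2 · 5 = 19
p(5) = ⊕ of these = min[1, 3, 19] = 1.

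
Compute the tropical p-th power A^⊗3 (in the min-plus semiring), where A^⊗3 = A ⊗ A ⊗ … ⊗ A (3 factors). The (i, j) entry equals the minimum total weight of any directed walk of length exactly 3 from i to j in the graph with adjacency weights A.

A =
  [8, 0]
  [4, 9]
A^⊗3 =
  [12, 4]
  [8, 12]

Each entry (A^⊗3)_ij equals the minimum over all length-3 walks i = v_0 → v_1 → … → v_3 = j of Σ_t A[v_t][v_{t+1}]. For example, for (i, j) = (0, 1) we minimise over 4 possible intermediate vertex sequences; the minimum is 4, attained along the walk 0 → 1 → 0 → 1.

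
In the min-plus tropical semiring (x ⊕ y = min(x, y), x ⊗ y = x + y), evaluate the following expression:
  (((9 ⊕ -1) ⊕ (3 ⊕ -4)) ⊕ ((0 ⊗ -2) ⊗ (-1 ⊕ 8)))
(((9 ⊕ -1) ⊕ (3 ⊕ -4)) ⊕ ((0 ⊗ -2) ⊗ (-1 ⊕ 8))) = -4

Expand innermost to outermost. Recall ⊕ takes the minimum of its arguments and ⊗ takes their sum. Working out the expression (((9 ⊕ -1) ⊕ (3 ⊕ -4)) ⊕ ((0 ⊗ -2) ⊗ (-1 ⊕ 8))) gives -4.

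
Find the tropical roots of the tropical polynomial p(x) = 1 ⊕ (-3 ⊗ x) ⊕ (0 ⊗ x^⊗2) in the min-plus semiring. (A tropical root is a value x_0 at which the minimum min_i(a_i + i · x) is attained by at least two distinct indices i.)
Roots: {-3, 4}

Each tropical root is a break point of the lower envelope of the lines y = a_i + i · x (there are 3 lines, with slopes 0, 1, ..., 2). Only the lines that attain the minimum somewhere contribute to roots; other lines are dominated. Here the surviving (envelope) indices are i = 2, i = 1, i = 0.
Intersections between consecutive envelope lines give the roots: for adjacent envelope indices i < j the intersection is x = (a_i − a_j) / (j − i). Reading off the sorted break points: {-3, 4}.
Verification: at each break x_0, at least two indices attain the minimum of min_i(a_i + i · x_0).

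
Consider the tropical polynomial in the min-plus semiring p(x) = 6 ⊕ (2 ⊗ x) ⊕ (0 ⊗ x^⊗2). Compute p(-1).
p(-1) = -2

A tropical monomial a ⊗ x^⊗i evaluates to a + i · x. Evaluating each term at x = -1:
  Term 0 contributes 6 + 0 · -1 = 6
  Term 1 contributes 2 + 1 · -1 = 1
  Term 2 contributes 0 + 2 · -1 = -2
p(-1) = ⊕ of these = min[6, 1, -2] = -2.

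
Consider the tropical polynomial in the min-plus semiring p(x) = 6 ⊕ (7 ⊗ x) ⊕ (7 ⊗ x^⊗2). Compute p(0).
p(0) = 6

A tropical monomial a ⊗ x^⊗i evaluates to a + i · x. Evaluating each term at x = 0:
  Term 0 contributes 6 + 0 · 0 = 6
  Term 1 contributes 7 + 1 · 0 = 7
  Term 2 contributes 7 + 2 · 0 = 7
p(0) = ⊕ of these = min[6, 7, 7] = 6.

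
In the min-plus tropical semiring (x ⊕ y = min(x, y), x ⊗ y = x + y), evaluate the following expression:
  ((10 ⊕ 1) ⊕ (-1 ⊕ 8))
((10 ⊕ 1) ⊕ (-1 ⊕ 8)) = -1

Expand innermost to outermost. Recall ⊕ takes the minimum of its arguments and ⊗ takes their sum. Working out the expression ((10 ⊕ 1) ⊕ (-1 ⊕ 8)) gives -1.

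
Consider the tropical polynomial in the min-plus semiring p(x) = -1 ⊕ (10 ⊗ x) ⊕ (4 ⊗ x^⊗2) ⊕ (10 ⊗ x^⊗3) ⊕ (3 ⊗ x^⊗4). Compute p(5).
p(5) = -1

A tropical monomial a ⊗ x^⊗i evaluates to a + i · x. Evaluating each term at x = 5:
  Term 0 contributes -1 + 0 · 5 = -1
  Term 1 contributes 10 + 1 · 5 = 15
  Term 2 contributes 4 + 2 · 5 = 14
  Term 3 contributes 10 + 3 · 5 = 25
  Term 4 contributes 3 + 4 · 5 = 23
p(5) = ⊕ of these = min[-1, 15, 14, 25, 23] = -1.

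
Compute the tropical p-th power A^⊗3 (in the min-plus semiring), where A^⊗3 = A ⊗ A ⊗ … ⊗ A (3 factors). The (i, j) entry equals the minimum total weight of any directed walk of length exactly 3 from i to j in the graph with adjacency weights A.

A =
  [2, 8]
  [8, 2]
A^⊗3 =
  [6, 12]
  [12, 6]

Each entry (A^⊗3)_ij equals the minimum over all length-3 walks i = v_0 → v_1 → … → v_3 = j of Σ_t A[v_t][v_{t+1}]. For example, for (i, j) = (0, 1) we minimise over 4 possible intermediate vertex sequences; the minimum is 12, attained along the walk 0 → 0 → 0 → 1.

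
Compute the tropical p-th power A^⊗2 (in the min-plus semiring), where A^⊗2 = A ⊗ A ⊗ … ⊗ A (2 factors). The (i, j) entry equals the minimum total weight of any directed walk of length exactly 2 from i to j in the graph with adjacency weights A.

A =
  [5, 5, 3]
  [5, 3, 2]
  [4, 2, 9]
A^⊗2 =
  [7, 5, 7]
  [6, 4, 5]
  [7, 5, 4]

Each entry (A^⊗2)_ij equals the minimum over all length-2 walks i = v_0 → v_1 → … → v_2 = j of Σ_t A[v_t][v_{t+1}]. For example, for (i, j) = (0, 2) we minimise over 3 possible intermediate vertex sequences; the minimum is 7, attained along the walk 0 → 1 → 2.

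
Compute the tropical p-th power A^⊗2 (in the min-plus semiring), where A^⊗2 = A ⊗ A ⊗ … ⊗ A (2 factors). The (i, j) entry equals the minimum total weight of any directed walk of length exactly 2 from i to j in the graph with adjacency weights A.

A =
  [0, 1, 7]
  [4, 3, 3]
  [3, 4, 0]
A^⊗2 =
  [0, 1, 4]
  [4, 5, 3]
  [3, 4, 0]

Each entry (A^⊗2)_ij equals the minimum over all length-2 walks i = v_0 → v_1 → … → v_2 = j of Σ_t A[v_t][v_{t+1}]. For example, for (i, j) = (0, 2) we minimise over 3 possible intermediate vertex sequences; the minimum is 4, attained along the walk 0 → 1 → 2.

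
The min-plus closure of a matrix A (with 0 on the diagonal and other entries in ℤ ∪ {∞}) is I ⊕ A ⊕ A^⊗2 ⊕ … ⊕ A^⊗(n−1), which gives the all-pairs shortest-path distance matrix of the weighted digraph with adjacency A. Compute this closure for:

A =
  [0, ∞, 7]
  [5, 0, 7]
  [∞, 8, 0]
Closure =
  [0, 15, 7]
  [5, 0, 7]
  [13, 8, 0]

This is the Floyd-Warshall all-pairs shortest-path computation. For each intermediate vertex k = 0, 1, …, 2, update dist[i][j] ← min(dist[i][j], dist[i][k] + dist[k][j]). The final matrix gives, for each (i, j), the minimum total weight of any directed path from i to j (possibly empty when i = j).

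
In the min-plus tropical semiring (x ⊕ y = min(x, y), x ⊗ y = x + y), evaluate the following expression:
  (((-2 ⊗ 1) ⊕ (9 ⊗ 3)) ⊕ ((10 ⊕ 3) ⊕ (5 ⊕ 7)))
(((-2 ⊗ 1) ⊕ (9 ⊗ 3)) ⊕ ((10 ⊕ 3) ⊕ (5 ⊕ 7))) = -1

Expand innermost to outermost. Recall ⊕ takes the minimum of its arguments and ⊗ takes their sum. Working out the expression (((-2 ⊗ 1) ⊕ (9 ⊗ 3)) ⊕ ((10 ⊕ 3) ⊕ (5 ⊕ 7))) gives -1.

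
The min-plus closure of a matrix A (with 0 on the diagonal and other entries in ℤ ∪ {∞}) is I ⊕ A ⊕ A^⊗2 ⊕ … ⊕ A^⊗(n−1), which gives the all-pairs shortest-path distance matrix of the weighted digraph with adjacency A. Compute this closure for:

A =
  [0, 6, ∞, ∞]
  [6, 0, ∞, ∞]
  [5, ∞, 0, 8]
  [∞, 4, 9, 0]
Closure =
  [0, 6, ∞, ∞]
  [6, 0, ∞, ∞]
  [5, 11, 0, 8]
  [10, 4, 9, 0]

This is the Floyd-Warshall all-pairs shortest-path computation. For each intermediate vertex k = 0, 1, …, 3, update dist[i][j] ← min(dist[i][j], dist[i][k] + dist[k][j]). The final matrix gives, for each (i, j), the minimum total weight of any directed path from i to j (possibly empty when i = j).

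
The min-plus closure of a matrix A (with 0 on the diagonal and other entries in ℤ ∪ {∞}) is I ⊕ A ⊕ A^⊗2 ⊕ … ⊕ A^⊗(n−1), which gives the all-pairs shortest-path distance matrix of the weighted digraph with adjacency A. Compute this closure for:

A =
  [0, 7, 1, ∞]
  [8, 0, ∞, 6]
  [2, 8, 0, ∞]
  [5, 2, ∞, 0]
Closure =
  [0, 7, 1, 13]
  [8, 0, 9, 6]
  [2, 8, 0, 14]
  [5, 2, 6, 0]

This is the Floyd-Warshall all-pairs shortest-path computation. For each intermediate vertex k = 0, 1, …, 3, update dist[i][j] ← min(dist[i][j], dist[i][k] + dist[k][j]). The final matrix gives, for each (i, j), the minimum total weight of any directed path from i to j (possibly empty when i = j).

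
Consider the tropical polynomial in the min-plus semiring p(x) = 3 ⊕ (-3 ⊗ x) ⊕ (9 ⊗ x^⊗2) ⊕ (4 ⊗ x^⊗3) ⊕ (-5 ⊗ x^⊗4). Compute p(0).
p(0) = -5

A tropical monomial a ⊗ x^⊗i evaluates to a + i · x. Evaluating each term at x = 0:
  Term 0 contributes 3 + 0 · 0 = 3
  Term 1 contributes -3 + 1 · 0 = -3
  Term 2 contributes 9 + 2 · 0 = 9
  Term 3 contributes 4 + 3 · 0 = 4
  Term 4 contributes -5 + 4 · 0 = -5
p(0) = ⊕ of these = min[3, -3, 9, 4, -5] = -5.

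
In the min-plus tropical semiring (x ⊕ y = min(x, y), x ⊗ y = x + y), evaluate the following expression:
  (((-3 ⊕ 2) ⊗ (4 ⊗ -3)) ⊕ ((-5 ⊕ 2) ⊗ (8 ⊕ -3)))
(((-3 ⊕ 2) ⊗ (4 ⊗ -3)) ⊕ ((-5 ⊕ 2) ⊗ (8 ⊕ -3))) = -8

Expand innermost to outermost. Recall ⊕ takes the minimum of its arguments and ⊗ takes their sum. Working out the expression (((-3 ⊕ 2) ⊗ (4 ⊗ -3)) ⊕ ((-5 ⊕ 2) ⊗ (8 ⊕ -3))) gives -8.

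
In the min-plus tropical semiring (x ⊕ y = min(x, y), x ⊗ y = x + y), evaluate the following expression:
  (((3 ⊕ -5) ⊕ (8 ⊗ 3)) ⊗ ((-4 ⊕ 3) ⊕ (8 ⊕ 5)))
(((3 ⊕ -5) ⊕ (8 ⊗ 3)) ⊗ ((-4 ⊕ 3) ⊕ (8 ⊕ 5))) = -9

Expand innermost to outermost. Recall ⊕ takes the minimum of its arguments and ⊗ takes their sum. Working out the expression (((3 ⊕ -5) ⊕ (8 ⊗ 3)) ⊗ ((-4 ⊕ 3) ⊕ (8 ⊕ 5))) gives -9.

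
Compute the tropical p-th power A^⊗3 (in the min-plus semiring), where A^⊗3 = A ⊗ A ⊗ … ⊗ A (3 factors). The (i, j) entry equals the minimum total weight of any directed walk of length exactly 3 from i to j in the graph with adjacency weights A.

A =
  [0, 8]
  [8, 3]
A^⊗3 =
  [0, 8]
  [8, 9]

Each entry (A^⊗3)_ij equals the minimum over all length-3 walks i = v_0 → v_1 → … → v_3 = j of Σ_t A[v_t][v_{t+1}]. For example, for (i, j) = (0, 1) we minimise over 4 possible intermediate vertex sequences; the minimum is 8, attained along the walk 0 → 0 → 0 → 1.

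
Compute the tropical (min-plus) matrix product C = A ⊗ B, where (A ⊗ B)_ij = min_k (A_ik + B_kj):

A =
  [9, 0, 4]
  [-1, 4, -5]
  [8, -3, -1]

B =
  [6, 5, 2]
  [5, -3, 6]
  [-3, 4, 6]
A ⊗ B =
  [1, -3, 6]
  [-8, -1, 1]
  [-4, -6, 3]

Apply the min-plus product entry-by-entry:
  C[0][0] = min over k of (A[0][0] + B[0][0] = 9 + 6 = 15, A[0][1] + B[1][0] = 0 + 5 = 5, A[0][2] + B[2][0] = 4 + -3 = 1) = 1 (attained at k = 2)
  C[0][1] = min over k of (A[0][0] + B[0][1] = 9 + 5 = 14, A[0][1] + B[1][1] = 0 + -3 = -3, A[0][2] + B[2][1] = 4 + 4 = 8) = -3 (attained at k = 1)
  C[0][2] = min over k of (A[0][0] + B[0][2] = 9 + 2 = 11, A[0][1] + B[1][2] = 0 + 6 = 6, A[0][2] + B[2][2] = 4 + 6 = 10) = 6 (attained at k = 1)
  C[1][0] = min over k of (A[1][0] + B[0][0] = -1 + 6 = 5, A[1][1] + B[1][0] = 4 + 5 = 9, A[1][2] + B[2][0] = -5 + -3 = -8) = -8 (attained at k = 2)
  C[1][1] = min over k of (A[1][0] + B[0][1] = -1 + 5 = 4, A[1][1] + B[1][1] = 4 + -3 = 1, A[1][2] + B[2][1] = -5 + 4 = -1) = -1 (attained at k = 2)
  C[1][2] = min over k of (A[1][0] + B[0][2] = -1 + 2 = 1, A[1][1] + B[1][2] = 4 + 6 = 10, A[1][2] + B[2][2] = -5 + 6 = 1) = 1 (attained at k = 0)
  C[2][0] = min over k of (A[2][0] + B[0][0] = 8 + 6 = 14, A[2][1] + B[1][0] = -3 + 5 = 2, A[2][2] + B[2][0] = -1 + -3 = -4) = -4 (attained at k = 2)
  C[2][1] = min over k of (A[2][0] + B[0][1] = 8 + 5 = 13, A[2][1] + B[1][1] = -3 + -3 = -6, A[2][2] + B[2][1] = -1 + 4 = 3) = -6 (attained at k = 1)
  C[2][2] = min over k of (A[2][0] + B[0][2] = 8 + 2 = 10, A[2][1] + B[1][2] = -3 + 6 = 3, A[2][2] + B[2][2] = -1 + 6 = 5) = 3 (attained at k = 1)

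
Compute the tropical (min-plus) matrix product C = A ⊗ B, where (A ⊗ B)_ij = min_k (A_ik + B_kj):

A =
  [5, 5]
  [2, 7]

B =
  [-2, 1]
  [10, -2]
A ⊗ B =
  [3, 3]
  [0, 3]

Apply the min-plus product entry-by-entry:
  C[0][0] = min over k of (A[0][0] + B[0][0] = 5 + -2 = 3, A[0][1] + B[1][0] = 5 + 10 = 15) = 3 (attained at k = 0)
  C[0][1] = min over k of (A[0][0] + B[0][1] = 5 + 1 = 6, A[0][1] + B[1][1] = 5 + -2 = 3) = 3 (attained at k = 1)
  C[1][0] = min over k of (A[1][0] + B[0][0] = 2 + -2 = 0, A[1][1] + B[1][0] = 7 + 10 = 17) = 0 (attained at k = 0)
  C[1][1] = min over k of (A[1][0] + B[0][1] = 2 + 1 = 3, A[1][1] + B[1][1] = 7 + -2 = 5) = 3 (attained at k = 0)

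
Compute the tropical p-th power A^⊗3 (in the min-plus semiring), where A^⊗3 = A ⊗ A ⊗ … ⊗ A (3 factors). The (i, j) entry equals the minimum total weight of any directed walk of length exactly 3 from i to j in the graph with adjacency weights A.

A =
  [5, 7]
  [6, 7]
A^⊗3 =
  [15, 17]
  [16, 18]

Each entry (A^⊗3)_ij equals the minimum over all length-3 walks i = v_0 → v_1 → … → v_3 = j of Σ_t A[v_t][v_{t+1}]. For example, for (i, j) = (0, 1) we minimise over 4 possible intermediate vertex sequences; the minimum is 17, attained along the walk 0 → 0 → 0 → 1.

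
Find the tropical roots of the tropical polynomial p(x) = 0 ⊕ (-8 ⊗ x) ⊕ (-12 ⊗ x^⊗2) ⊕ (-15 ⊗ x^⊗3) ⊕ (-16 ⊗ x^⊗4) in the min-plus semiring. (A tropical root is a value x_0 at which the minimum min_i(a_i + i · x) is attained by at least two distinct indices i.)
Roots: {1, 3, 4, 8}

Each tropical root is a break point of the lower envelope of the lines y = a_i + i · x (there are 5 lines, with slopes 0, 1, ..., 4). Only the lines that attain the minimum somewhere contribute to roots; other lines are dominated. Here the surviving (envelope) indices are i = 4, i = 3, i = 2, i = 1, i = 0.
Intersections between consecutive envelope lines give the roots: for adjacent envelope indices i < j the intersection is x = (a_i − a_j) / (j − i). Reading off the sorted break points: {1, 3, 4, 8}.
Verification: at each break x_0, at least two indices attain the minimum of min_i(a_i + i · x_0).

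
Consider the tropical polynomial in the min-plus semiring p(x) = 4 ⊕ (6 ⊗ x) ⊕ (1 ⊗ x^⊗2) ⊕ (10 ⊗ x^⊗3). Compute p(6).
p(6) = 4

A tropical monomial a ⊗ x^⊗i evaluates to a + i · x. Evaluating each term at x = 6:
  Term 0 contributes 4 + 0 · 6 = 4
  Term 1 contributes 6 + 1 · 6 = 12
  Term 2 contributes 1 + 2 · 6 = 13
  Term 3 contributes 10 + 3 · 6 = 28
p(6) = ⊕ of these = min[4, 12, 13, 28] = 4.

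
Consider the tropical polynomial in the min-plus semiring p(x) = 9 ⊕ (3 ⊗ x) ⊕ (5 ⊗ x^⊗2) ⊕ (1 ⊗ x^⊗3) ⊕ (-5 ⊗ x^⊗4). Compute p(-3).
p(-3) = -17

A tropical monomial a ⊗ x^⊗i evaluates to a + i · x. Evaluating each term at x = -3:
  Term 0 contributes 9 + 0 · -3 = 9
  Term 1 contributes 3 + 1 · -3 = 0
  Term 2 contributes 5 + 2 · -3 = -1
  Term 3 contributes 1 + 3 · -3 = -8
  Term 4 contributes -5 + 4 · -3 = -17
p(-3) = ⊕ of these = min[9, 0, -1, -8, -17] = -17.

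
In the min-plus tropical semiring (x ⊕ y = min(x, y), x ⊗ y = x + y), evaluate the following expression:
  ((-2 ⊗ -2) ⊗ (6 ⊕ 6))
((-2 ⊗ -2) ⊗ (6 ⊕ 6)) = 2

Expand innermost to outermost. Recall ⊕ takes the minimum of its arguments and ⊗ takes their sum. Working out the expression ((-2 ⊗ -2) ⊗ (6 ⊕ 6)) gives 2.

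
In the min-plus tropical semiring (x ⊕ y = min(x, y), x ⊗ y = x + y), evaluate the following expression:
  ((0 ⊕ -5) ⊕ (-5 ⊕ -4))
((0 ⊕ -5) ⊕ (-5 ⊕ -4)) = -5

Expand innermost to outermost. Recall ⊕ takes the minimum of its arguments and ⊗ takes their sum. Working out the expression ((0 ⊕ -5) ⊕ (-5 ⊕ -4)) gives -5.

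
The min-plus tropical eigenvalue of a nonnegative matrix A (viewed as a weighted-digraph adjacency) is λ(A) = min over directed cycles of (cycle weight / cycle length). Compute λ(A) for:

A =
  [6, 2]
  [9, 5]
λ(A) = 5

Enumerate directed cycles and compute their means (weight / length). Sample:
  cycle 0 → 0: weight = 6, length = 1, mean = 6/1 ≈ 6.000
  cycle 1 → 1: weight = 5, length = 1, mean = 5/1 ≈ 5.000
  cycle 0 → 1 → 0: weight = 11, length = 2, mean = 11/2 ≈ 5.500
  cycle 1 → 0 → 1: weight = 11, length = 2, mean = 11/2 ≈ 5.500
Minimum mean = 5.000, attained e.g. along the cycle 1 → 1 with weight 5 and length 1. So λ(A) = 5/1 = 5.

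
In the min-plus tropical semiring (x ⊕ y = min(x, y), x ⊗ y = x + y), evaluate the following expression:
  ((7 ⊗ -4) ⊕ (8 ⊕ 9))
((7 ⊗ -4) ⊕ (8 ⊕ 9)) = 3

Expand innermost to outermost. Recall ⊕ takes the minimum of its arguments and ⊗ takes their sum. Working out the expression ((7 ⊗ -4) ⊕ (8 ⊕ 9)) gives 3.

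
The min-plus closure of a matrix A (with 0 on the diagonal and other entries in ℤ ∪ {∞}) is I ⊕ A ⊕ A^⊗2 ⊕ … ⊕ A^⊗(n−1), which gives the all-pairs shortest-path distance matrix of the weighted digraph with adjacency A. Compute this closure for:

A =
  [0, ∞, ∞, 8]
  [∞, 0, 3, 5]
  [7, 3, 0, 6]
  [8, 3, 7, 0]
Closure =
  [0, 11, 14, 8]
  [10, 0, 3, 5]
  [7, 3, 0, 6]
  [8, 3, 6, 0]

This is the Floyd-Warshall all-pairs shortest-path computation. For each intermediate vertex k = 0, 1, …, 3, update dist[i][j] ← min(dist[i][j], dist[i][k] + dist[k][j]). The final matrix gives, for each (i, j), the minimum total weight of any directed path from i to j (possibly empty when i = j).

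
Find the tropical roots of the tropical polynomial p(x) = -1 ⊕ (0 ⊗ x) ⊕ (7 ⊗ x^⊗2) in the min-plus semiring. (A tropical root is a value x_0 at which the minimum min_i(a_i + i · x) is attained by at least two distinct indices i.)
Roots: {-7, -1}

Each tropical root is a break point of the lower envelope of the lines y = a_i + i · x (there are 3 lines, with slopes 0, 1, ..., 2). Only the lines that attain the minimum somewhere contribute to roots; other lines are dominated. Here the surviving (envelope) indices are i = 2, i = 1, i = 0.
Intersections between consecutive envelope lines give the roots: for adjacent envelope indices i < j the intersection is x = (a_i − a_j) / (j − i). Reading off the sorted break points: {-7, -1}.
Verification: at each break x_0, at least two indices attain the minimum of min_i(a_i + i · x_0).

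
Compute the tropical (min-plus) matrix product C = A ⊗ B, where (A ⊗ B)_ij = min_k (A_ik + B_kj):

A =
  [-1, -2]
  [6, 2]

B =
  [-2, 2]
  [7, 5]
A ⊗ B =
  [-3, 1]
  [4, 7]

Apply the min-plus product entry-by-entry:
  C[0][0] = min over k of (A[0][0] + B[0][0] = -1 + -2 = -3, A[0][1] + B[1][0] = -2 + 7 = 5) = -3 (attained at k = 0)
  C[0][1] = min over k of (A[0][0] + B[0][1] = -1 + 2 = 1, A[0][1] + B[1][1] = -2 + 5 = 3) = 1 (attained at k = 0)
  C[1][0] = min over k of (A[1][0] + B[0][0] = 6 + -2 = 4, A[1][1] + B[1][0] = 2 + 7 = 9) = 4 (attained at k = 0)
  C[1][1] = min over k of (A[1][0] + B[0][1] = 6 + 2 = 8, A[1][1] + B[1][1] = 2 + 5 = 7) = 7 (attained at k = 1)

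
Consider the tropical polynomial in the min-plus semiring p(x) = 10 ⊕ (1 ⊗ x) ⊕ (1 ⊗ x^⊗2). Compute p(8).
p(8) = 9

A tropical monomial a ⊗ x^⊗i evaluates to a + i · x. Evaluating each term at x = 8:
  Term 0 contributes 10 + 0 · 8 = 10
  Term 1 contributes 1 + 1 · 8 = 9
  Term 2 contributes 1 + 2 · 8 = 17
p(8) = ⊕ of these = min[10, 9, 17] = 9.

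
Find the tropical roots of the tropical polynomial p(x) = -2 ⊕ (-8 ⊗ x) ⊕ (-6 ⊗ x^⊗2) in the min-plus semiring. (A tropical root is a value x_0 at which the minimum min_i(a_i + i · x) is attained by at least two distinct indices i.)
Roots: {-2, 6}

Each tropical root is a break point of the lower envelope of the lines y = a_i + i · x (there are 3 lines, with slopes 0, 1, ..., 2). Only the lines that attain the minimum somewhere contribute to roots; other lines are dominated. Here the surviving (envelope) indices are i = 2, i = 1, i = 0.
Intersections between consecutive envelope lines give the roots: for adjacent envelope indices i < j the intersection is x = (a_i − a_j) / (j − i). Reading off the sorted break points: {-2, 6}.
Verification: at each break x_0, at least two indices attain the minimum of min_i(a_i + i · x_0).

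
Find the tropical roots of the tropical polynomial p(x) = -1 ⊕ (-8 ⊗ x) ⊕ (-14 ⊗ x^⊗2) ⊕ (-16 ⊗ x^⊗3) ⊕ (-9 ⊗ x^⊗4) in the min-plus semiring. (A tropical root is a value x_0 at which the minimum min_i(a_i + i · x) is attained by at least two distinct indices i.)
Roots: {-7, 2, 6, 7}

Each tropical root is a break point of the lower envelope of the lines y = a_i + i · x (there are 5 lines, with slopes 0, 1, ..., 4). Only the lines that attain the minimum somewhere contribute to roots; other lines are dominated. Here the surviving (envelope) indices are i = 4, i = 3, i = 2, i = 1, i = 0.
Intersections between consecutive envelope lines give the roots: for adjacent envelope indices i < j the intersection is x = (a_i − a_j) / (j − i). Reading off the sorted break points: {-7, 2, 6, 7}.
Verification: at each break x_0, at least two indices attain the minimum of min_i(a_i + i · x_0).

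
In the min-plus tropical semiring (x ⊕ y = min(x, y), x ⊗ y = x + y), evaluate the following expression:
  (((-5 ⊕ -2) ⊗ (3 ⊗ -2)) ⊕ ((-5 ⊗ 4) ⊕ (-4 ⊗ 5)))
(((-5 ⊕ -2) ⊗ (3 ⊗ -2)) ⊕ ((-5 ⊗ 4) ⊕ (-4 ⊗ 5))) = -4

Expand innermost to outermost. Recall ⊕ takes the minimum of its arguments and ⊗ takes their sum. Working out the expression (((-5 ⊕ -2) ⊗ (3 ⊗ -2)) ⊕ ((-5 ⊗ 4) ⊕ (-4 ⊗ 5))) gives -4.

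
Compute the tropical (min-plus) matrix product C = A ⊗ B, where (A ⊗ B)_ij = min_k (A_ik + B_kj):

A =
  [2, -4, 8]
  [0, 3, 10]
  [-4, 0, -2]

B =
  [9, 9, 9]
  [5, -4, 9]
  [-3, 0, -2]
A ⊗ B =
  [1, -8, 5]
  [7, -1, 8]
  [-5, -4, -4]

Apply the min-plus product entry-by-entry:
  C[0][0] = min over k of (A[0][0] + B[0][0] = 2 + 9 = 11, A[0][1] + B[1][0] = -4 + 5 = 1, A[0][2] + B[2][0] = 8 + -3 = 5) = 1 (attained at k = 1)
  C[0][1] = min over k of (A[0][0] + B[0][1] = 2 + 9 = 11, A[0][1] + B[1][1] = -4 + -4 = -8, A[0][2] + B[2][1] = 8 + 0 = 8) = -8 (attained at k = 1)
  C[0][2] = min over k of (A[0][0] + B[0][2] = 2 + 9 = 11, A[0][1] + B[1][2] = -4 + 9 = 5, A[0][2] + B[2][2] = 8 + -2 = 6) = 5 (attained at k = 1)
  C[1][0] = min over k of (A[1][0] + B[0][0] = 0 + 9 = 9, A[1][1] + B[1][0] = 3 + 5 = 8, A[1][2] + B[2][0] = 10 + -3 = 7) = 7 (attained at k = 2)
  C[1][1] = min over k of (A[1][0] + B[0][1] = 0 + 9 = 9, A[1][1] + B[1][1] = 3 + -4 = -1, A[1][2] + B[2][1] = 10 + 0 = 10) = -1 (attained at k = 1)
  C[1][2] = min over k of (A[1][0] + B[0][2] = 0 + 9 = 9, A[1][1] + B[1][2] = 3 + 9 = 12, A[1][2] + B[2][2] = 10 + -2 = 8) = 8 (attained at k = 2)
  C[2][0] = min over k of (A[2][0] + B[0][0] = -4 + 9 = 5, A[2][1] + B[1][0] = 0 + 5 = 5, A[2][2] + B[2][0] = -2 + -3 = -5) = -5 (attained at k = 2)
  C[2][1] = min over k of (A[2][0] + B[0][1] = -4 + 9 = 5, A[2][1] + B[1][1] = 0 + -4 = -4, A[2][2] + B[2][1] = -2 + 0 = -2) = -4 (attained at k = 1)
  C[2][2] = min over k of (A[2][0] + B[0][2] = -4 + 9 = 5, A[2][1] + B[1][2] = 0 + 9 = 9, A[2][2] + B[2][2] = -2 + -2 = -4) = -4 (attained at k = 2)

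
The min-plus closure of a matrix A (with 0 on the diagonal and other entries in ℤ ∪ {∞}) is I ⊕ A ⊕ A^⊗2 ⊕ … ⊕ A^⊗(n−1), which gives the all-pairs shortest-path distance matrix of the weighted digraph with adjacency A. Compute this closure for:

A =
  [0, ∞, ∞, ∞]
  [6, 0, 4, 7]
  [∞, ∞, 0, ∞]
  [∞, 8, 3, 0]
Closure =
  [0, ∞, ∞, ∞]
  [6, 0, 4, 7]
  [∞, ∞, 0, ∞]
  [14, 8, 3, 0]

This is the Floyd-Warshall all-pairs shortest-path computation. For each intermediate vertex k = 0, 1, …, 3, update dist[i][j] ← min(dist[i][j], dist[i][k] + dist[k][j]). The final matrix gives, for each (i, j), the minimum total weight of any directed path from i to j (possibly empty when i = j).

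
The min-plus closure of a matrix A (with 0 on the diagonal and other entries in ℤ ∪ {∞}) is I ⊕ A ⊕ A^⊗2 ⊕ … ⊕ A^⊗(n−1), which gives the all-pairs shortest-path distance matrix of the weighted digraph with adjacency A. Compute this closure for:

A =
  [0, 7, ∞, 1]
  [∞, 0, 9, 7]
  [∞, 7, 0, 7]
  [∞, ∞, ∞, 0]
Closure =
  [0, 7, 16, 1]
  [∞, 0, 9, 7]
  [∞, 7, 0, 7]
  [∞, ∞, ∞, 0]

This is the Floyd-Warshall all-pairs shortest-path computation. For each intermediate vertex k = 0, 1, …, 3, update dist[i][j] ← min(dist[i][j], dist[i][k] + dist[k][j]). The final matrix gives, for each (i, j), the minimum total weight of any directed path from i to j (possibly empty when i = j).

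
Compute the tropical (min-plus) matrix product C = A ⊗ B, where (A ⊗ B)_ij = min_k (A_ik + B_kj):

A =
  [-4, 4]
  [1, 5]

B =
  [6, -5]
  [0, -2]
A ⊗ B =
  [2, -9]
  [5, -4]

Apply the min-plus product entry-by-entry:
  C[0][0] = min over k of (A[0][0] + B[0][0] = -4 + 6 = 2, A[0][1] + B[1][0] = 4 + 0 = 4) = 2 (attained at k = 0)
  C[0][1] = min over k of (A[0][0] + B[0][1] = -4 + -5 = -9, A[0][1] + B[1][1] = 4 + -2 = 2) = -9 (attained at k = 0)
  C[1][0] = min over k of (A[1][0] + B[0][0] = 1 + 6 = 7, A[1][1] + B[1][0] = 5 + 0 = 5) = 5 (attained at k = 1)
  C[1][1] = min over k of (A[1][0] + B[0][1] = 1 + -5 = -4, A[1][1] + B[1][1] = 5 + -2 = 3) = -4 (attained at k = 0)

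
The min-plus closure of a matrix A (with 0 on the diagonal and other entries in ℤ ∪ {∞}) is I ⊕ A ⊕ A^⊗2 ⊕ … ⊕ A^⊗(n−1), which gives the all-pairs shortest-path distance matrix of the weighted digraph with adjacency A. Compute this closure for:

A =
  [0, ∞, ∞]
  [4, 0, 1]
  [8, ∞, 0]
Closure =
  [0, ∞, ∞]
  [4, 0, 1]
  [8, ∞, 0]

This is the Floyd-Warshall all-pairs shortest-path computation. For each intermediate vertex k = 0, 1, …, 2, update dist[i][j] ← min(dist[i][j], dist[i][k] + dist[k][j]). The final matrix gives, for each (i, j), the minimum total weight of any directed path from i to j (possibly empty when i = j).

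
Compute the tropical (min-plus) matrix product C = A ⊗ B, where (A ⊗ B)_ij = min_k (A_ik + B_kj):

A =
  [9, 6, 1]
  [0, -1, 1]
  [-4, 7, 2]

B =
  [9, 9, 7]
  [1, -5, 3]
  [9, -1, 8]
A ⊗ B =
  [7, 0, 9]
  [0, -6, 2]
  [5, 1, 3]

Apply the min-plus product entry-by-entry:
  C[0][0] = min over k of (A[0][0] + B[0][0] = 9 + 9 = 18, A[0][1] + B[1][0] = 6 + 1 = 7, A[0][2] + B[2][0] = 1 + 9 = 10) = 7 (attained at k = 1)
  C[0][1] = min over k of (A[0][0] + B[0][1] = 9 + 9 = 18, A[0][1] + B[1][1] = 6 + -5 = 1, A[0][2] + B[2][1] = 1 + -1 = 0) = 0 (attained at k = 2)
  C[0][2] = min over k of (A[0][0] + B[0][2] = 9 + 7 = 16, A[0][1] + B[1][2] = 6 + 3 = 9, A[0][2] + B[2][2] = 1 + 8 = 9) = 9 (attained at k = 1)
  C[1][0] = min over k of (A[1][0] + B[0][0] = 0 + 9 = 9, A[1][1] + B[1][0] = -1 + 1 = 0, A[1][2] + B[2][0] = 1 + 9 = 10) = 0 (attained at k = 1)
  C[1][1] = min over k of (A[1][0] + B[0][1] = 0 + 9 = 9, A[1][1] + B[1][1] = -1 + -5 = -6, A[1][2] + B[2][1] = 1 + -1 = 0) = -6 (attained at k = 1)
  C[1][2] = min over k of (A[1][0] + B[0][2] = 0 + 7 = 7, A[1][1] + B[1][2] = -1 + 3 = 2, A[1][2] + B[2][2] = 1 + 8 = 9) = 2 (attained at k = 1)
  C[2][0] = min over k of (A[2][0] + B[0][0] = -4 + 9 = 5, A[2][1] + B[1][0] = 7 + 1 = 8, A[2][2] + B[2][0] = 2 + 9 = 11) = 5 (attained at k = 0)
  C[2][1] = min over k of (A[2][0] + B[0][1] = -4 + 9 = 5, A[2][1] + B[1][1] = 7 + -5 = 2, A[2][2] + B[2][1] = 2 + -1 = 1) = 1 (attained at k = 2)
  C[2][2] = min over k of (A[2][0] + B[0][2] = -4 + 7 = 3, A[2][1] + B[1][2] = 7 + 3 = 10, A[2][2] + B[2][2] = 2 + 8 = 10) = 3 (attained at k = 0)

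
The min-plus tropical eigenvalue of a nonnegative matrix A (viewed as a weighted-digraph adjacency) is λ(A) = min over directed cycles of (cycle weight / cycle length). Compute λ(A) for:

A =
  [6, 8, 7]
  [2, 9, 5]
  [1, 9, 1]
λ(A) = 1

Enumerate directed cycles and compute their means (weight / length). Sample:
  cycle 0 → 0: weight = 6, length = 1, mean = 6/1 ≈ 6.000
  cycle 1 → 1: weight = 9, length = 1, mean = 9/1 ≈ 9.000
  cycle 2 → 2: weight = 1, length = 1, mean = 1/1 ≈ 1.000
  cycle 0 → 1 → 0: weight = 10, length = 2, mean = 10/2 ≈ 5.000
  cycle 0 → 2 → 0: weight = 8, length = 2, mean = 8/2 ≈ 4.000
  cycle 1 → 0 → 1: weight = 10, length = 2, mean = 10/2 ≈ 5.000
Minimum mean = 1.000, attained e.g. along the cycle 2 → 2 with weight 1 and length 1. So λ(A) = 1/1 = 1.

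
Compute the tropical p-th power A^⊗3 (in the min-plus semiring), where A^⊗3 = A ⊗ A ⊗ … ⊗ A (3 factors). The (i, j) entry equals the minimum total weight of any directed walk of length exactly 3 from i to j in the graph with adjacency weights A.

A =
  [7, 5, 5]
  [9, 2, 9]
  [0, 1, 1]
A^⊗3 =
  [6, 7, 7]
  [10, 6, 11]
  [2, 3, 3]

Each entry (A^⊗3)_ij equals the minimum over all length-3 walks i = v_0 → v_1 → … → v_3 = j of Σ_t A[v_t][v_{t+1}]. For example, for (i, j) = (0, 2) we minimise over 9 possible intermediate vertex sequences; the minimum is 7, attained along the walk 0 → 2 → 2 → 2.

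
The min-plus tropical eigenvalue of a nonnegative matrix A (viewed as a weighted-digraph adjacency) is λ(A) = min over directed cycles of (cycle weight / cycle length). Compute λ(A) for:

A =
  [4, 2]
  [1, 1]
λ(A) = 1

Enumerate directed cycles and compute their means (weight / length). Sample:
  cycle 0 → 0: weight = 4, length = 1, mean = 4/1 ≈ 4.000
  cycle 1 → 1: weight = 1, length = 1, mean = 1/1 ≈ 1.000
  cycle 0 → 1 → 0: weight = 3, length = 2, mean = 3/2 ≈ 1.500
  cycle 1 → 0 → 1: weight = 3, length = 2, mean = 3/2 ≈ 1.500
Minimum mean = 1.000, attained e.g. along the cycle 1 → 1 with weight 1 and length 1. So λ(A) = 1/1 = 1.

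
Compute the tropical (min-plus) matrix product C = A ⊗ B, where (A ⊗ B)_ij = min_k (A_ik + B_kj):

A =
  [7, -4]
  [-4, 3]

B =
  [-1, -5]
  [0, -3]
A ⊗ B =
  [-4, -7]
  [-5, -9]

Apply the min-plus product entry-by-entry:
  C[0][0] = min over k of (A[0][0] + B[0][0] = 7 + -1 = 6, A[0][1] + B[1][0] = -4 + 0 = -4) = -4 (attained at k = 1)
  C[0][1] = min over k of (A[0][0] + B[0][1] = 7 + -5 = 2, A[0][1] + B[1][1] = -4 + -3 = -7) = -7 (attained at k = 1)
  C[1][0] = min over k of (A[1][0] + B[0][0] = -4 + -1 = -5, A[1][1] + B[1][0] = 3 + 0 = 3) = -5 (attained at k = 0)
  C[1][1] = min over k of (A[1][0] + B[0][1] = -4 + -5 = -9, A[1][1] + B[1][1] = 3 + -3 = 0) = -9 (attained at k = 0)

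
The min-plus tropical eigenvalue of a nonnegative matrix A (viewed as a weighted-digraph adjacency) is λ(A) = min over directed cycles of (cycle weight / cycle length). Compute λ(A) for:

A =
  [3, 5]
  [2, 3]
λ(A) = 3

Enumerate directed cycles and compute their means (weight / length). Sample:
  cycle 0 → 0: weight = 3, length = 1, mean = 3/1 ≈ 3.000
  cycle 1 → 1: weight = 3, length = 1, mean = 3/1 ≈ 3.000
  cycle 0 → 1 → 0: weight = 7, length = 2, mean = 7/2 ≈ 3.500
  cycle 1 → 0 → 1: weight = 7, length = 2, mean = 7/2 ≈ 3.500
Minimum mean = 3.000, attained e.g. along the cycle 0 → 0 with weight 3 and length 1. So λ(A) = 3/1 = 3.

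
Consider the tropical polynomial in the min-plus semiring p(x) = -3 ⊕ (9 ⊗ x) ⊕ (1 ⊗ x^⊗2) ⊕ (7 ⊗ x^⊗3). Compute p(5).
p(5) = -3

A tropical monomial a ⊗ x^⊗i evaluates to a + i · x. Evaluating each term at x = 5:
  Term 0 contributes -3 + 0 · 5 = -3
  Term 1 contributes 9 + 1 · 5 = 14
  Term 2 contributes 1 + 2 · 5 = 11
  Term 3 contributes 7 + 3 · 5 = 22
p(5) = ⊕ of these = min[-3, 14, 11, 22] = -3.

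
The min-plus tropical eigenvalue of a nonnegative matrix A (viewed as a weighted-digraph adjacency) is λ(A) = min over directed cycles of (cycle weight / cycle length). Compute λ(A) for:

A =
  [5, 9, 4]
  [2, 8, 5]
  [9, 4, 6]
λ(A) = 10/3

Enumerate directed cycles and compute their means (weight / length). Sample:
  cycle 0 → 0: weight = 5, length = 1, mean = 5/1 ≈ 5.000
  cycle 1 → 1: weight = 8, length = 1, mean = 8/1 ≈ 8.000
  cycle 2 → 2: weight = 6, length = 1, mean = 6/1 ≈ 6.000
  cycle 0 → 1 → 0: weight = 11, length = 2, mean = 11/2 ≈ 5.500
  cycle 0 → 2 → 0: weight = 13, length = 2, mean = 13/2 ≈ 6.500
  cycle 1 → 0 → 1: weight = 11, length = 2, mean = 11/2 ≈ 5.500
Minimum mean = 3.333, attained e.g. along the cycle 0 → 2 → 1 → 0 with weight 10 and length 3. So λ(A) = 10/3 = 10/3.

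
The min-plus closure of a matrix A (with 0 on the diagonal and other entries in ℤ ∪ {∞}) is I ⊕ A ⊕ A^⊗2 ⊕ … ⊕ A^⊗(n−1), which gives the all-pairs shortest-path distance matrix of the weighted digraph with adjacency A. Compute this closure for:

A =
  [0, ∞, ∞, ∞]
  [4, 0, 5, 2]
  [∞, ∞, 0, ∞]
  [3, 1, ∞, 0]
Closure =
  [0, ∞, ∞, ∞]
  [4, 0, 5, 2]
  [∞, ∞, 0, ∞]
  [3, 1, 6, 0]

This is the Floyd-Warshall all-pairs shortest-path computation. For each intermediate vertex k = 0, 1, …, 3, update dist[i][j] ← min(dist[i][j], dist[i][k] + dist[k][j]). The final matrix gives, for each (i, j), the minimum total weight of any directed path from i to j (possibly empty when i = j).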